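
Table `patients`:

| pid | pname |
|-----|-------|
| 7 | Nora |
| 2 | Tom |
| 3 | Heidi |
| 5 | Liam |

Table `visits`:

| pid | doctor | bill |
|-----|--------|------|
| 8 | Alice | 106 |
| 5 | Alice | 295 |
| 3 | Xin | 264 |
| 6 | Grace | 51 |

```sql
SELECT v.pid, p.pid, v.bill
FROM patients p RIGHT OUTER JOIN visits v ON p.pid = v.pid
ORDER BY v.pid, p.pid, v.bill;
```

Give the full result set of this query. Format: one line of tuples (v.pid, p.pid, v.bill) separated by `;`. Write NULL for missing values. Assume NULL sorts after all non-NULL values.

(3, 3, 264); (5, 5, 295); (6, NULL, 51); (8, NULL, 106)

RIGHT JOIN keeps every row from `visits`; unmatched rows get NULL for `patients`'s columns.
Matching on p.pid = v.pid.
Matched pairs: 2; unmatched v rows kept: 2.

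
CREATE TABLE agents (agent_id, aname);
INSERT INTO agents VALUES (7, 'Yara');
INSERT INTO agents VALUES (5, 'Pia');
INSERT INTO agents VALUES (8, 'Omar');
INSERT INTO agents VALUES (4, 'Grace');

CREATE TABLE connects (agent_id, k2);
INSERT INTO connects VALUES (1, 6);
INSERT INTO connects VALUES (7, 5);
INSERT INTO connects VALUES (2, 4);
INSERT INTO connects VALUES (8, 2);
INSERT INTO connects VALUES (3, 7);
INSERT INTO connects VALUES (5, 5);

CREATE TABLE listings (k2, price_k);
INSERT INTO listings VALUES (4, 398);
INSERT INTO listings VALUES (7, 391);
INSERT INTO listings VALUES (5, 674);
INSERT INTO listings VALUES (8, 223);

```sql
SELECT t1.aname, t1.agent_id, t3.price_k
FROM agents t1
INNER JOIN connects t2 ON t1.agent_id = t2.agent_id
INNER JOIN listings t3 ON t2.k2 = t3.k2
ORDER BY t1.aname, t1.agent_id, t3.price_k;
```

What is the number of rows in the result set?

Step 1 — t1 INNER JOIN t2 on agent_id → 3 row(s).
Then INNER JOIN `listings t3` on k2: keep only rows whose t2.k2 appears in t3.
Result: 2 row(s).

2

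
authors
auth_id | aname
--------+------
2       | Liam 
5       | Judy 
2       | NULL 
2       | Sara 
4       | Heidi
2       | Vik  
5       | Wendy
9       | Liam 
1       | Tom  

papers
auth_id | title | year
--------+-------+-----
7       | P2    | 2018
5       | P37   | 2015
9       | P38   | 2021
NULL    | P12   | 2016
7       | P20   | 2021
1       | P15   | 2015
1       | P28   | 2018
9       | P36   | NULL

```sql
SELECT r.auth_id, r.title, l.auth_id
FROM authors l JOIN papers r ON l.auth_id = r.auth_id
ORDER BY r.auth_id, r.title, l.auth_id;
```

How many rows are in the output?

6

INNER JOIN keeps only pairs where the ON condition holds.
Matching on l.auth_id = r.auth_id. A NULL in a compared column never satisfies the condition.
- l[0] auth_id=2 → no match; dropped.
- l[1] auth_id=5 → 1 match(es) in r → 1 row(s).
- l[2] auth_id=2 → no match; dropped.
- l[3] auth_id=2 → no match; dropped.
- l[4] auth_id=4 → no match; dropped.
- l[5] auth_id=2 → no match; dropped.
- l[6] auth_id=5 → 1 match(es) in r → 1 row(s).
- l[7] auth_id=9 → 2 match(es) in r → 2 row(s).
- l[8] auth_id=1 → 2 match(es) in r → 2 row(s).
Total: 6 rows.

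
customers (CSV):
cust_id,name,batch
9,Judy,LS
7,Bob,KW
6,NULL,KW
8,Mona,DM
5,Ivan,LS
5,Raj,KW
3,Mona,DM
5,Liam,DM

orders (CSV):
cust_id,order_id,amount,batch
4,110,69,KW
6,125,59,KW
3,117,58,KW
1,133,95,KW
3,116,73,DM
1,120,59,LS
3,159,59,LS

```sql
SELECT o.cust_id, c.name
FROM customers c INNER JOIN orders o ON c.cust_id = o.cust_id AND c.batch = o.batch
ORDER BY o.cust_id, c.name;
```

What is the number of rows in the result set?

2

INNER JOIN keeps only pairs where the ON condition holds.
Matching on c.cust_id = o.cust_id AND c.batch = o.batch.
- c (cust_id=9, batch=LS) has no partner → excluded.
- c (cust_id=7, batch=KW) has no partner → excluded.
- c (cust_id=6, batch=KW) pairs with 1 row(s) of o.
- c (cust_id=8, batch=DM) has no partner → excluded.
- c (cust_id=5, batch=LS) has no partner → excluded.
- c (cust_id=5, batch=KW) has no partner → excluded.
- c (cust_id=3, batch=DM) pairs with 1 row(s) of o.
- c (cust_id=5, batch=DM) has no partner → excluded.
Total: 2 rows.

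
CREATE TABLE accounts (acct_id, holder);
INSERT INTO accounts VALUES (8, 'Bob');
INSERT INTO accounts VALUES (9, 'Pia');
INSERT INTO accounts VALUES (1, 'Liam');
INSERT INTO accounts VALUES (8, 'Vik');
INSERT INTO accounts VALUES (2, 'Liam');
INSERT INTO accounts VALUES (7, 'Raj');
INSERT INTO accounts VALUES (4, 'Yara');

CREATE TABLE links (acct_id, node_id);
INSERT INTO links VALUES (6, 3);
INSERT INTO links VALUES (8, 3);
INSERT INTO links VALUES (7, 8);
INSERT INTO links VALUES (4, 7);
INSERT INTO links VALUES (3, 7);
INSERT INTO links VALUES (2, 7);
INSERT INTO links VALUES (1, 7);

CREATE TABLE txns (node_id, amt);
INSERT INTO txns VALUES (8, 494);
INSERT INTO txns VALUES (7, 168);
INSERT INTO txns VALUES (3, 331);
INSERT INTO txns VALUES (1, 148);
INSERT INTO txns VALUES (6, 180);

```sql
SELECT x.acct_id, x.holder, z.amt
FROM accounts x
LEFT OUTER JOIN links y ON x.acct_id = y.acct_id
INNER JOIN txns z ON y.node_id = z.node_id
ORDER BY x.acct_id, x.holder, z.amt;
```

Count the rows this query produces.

Step 1 — x LEFT JOIN y on acct_id → 7 row(s).
Then INNER JOIN `txns z` on node_id: keep only rows whose y.node_id appears in z.
Result: 6 row(s).

6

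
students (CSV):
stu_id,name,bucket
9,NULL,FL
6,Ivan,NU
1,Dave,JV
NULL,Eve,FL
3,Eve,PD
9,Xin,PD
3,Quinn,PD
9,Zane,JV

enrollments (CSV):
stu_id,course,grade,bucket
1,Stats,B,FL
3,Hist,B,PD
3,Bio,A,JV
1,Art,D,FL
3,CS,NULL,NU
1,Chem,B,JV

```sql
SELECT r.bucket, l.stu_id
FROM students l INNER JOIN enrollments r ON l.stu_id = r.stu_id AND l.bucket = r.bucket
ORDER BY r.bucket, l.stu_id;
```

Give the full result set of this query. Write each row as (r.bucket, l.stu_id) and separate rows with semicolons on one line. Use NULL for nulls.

(JV, 1); (PD, 3); (PD, 3)

INNER JOIN keeps only pairs where the ON condition holds.
Matching on l.stu_id = r.stu_id AND l.bucket = r.bucket. A NULL in a compared column never satisfies the condition.
Matched pairs: 3.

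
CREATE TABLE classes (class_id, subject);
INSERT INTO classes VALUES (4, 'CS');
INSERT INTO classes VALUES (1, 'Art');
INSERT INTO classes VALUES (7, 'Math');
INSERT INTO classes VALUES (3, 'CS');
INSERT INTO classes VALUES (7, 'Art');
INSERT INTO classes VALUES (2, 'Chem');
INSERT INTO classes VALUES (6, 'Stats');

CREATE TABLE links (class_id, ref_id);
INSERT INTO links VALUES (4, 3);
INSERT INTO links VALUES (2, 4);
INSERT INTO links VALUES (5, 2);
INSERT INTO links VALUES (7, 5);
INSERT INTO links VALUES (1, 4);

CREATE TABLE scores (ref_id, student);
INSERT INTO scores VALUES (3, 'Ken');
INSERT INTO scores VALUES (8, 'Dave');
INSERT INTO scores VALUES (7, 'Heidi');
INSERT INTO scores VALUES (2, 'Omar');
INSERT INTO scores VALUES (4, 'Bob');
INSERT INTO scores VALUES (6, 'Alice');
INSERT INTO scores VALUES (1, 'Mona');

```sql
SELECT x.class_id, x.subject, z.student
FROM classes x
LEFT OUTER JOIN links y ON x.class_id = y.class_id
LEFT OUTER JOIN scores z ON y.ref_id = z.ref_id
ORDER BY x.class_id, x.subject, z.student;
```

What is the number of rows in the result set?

7

Evaluate left to right. First `classes x LEFT JOIN links y` on class_id: 7 row(s).
Then LEFT JOIN `scores z` on ref_id: each of those 7 rows is kept; rows whose y.ref_id has no match in z get NULL for z's columns.
Result: 7 row(s).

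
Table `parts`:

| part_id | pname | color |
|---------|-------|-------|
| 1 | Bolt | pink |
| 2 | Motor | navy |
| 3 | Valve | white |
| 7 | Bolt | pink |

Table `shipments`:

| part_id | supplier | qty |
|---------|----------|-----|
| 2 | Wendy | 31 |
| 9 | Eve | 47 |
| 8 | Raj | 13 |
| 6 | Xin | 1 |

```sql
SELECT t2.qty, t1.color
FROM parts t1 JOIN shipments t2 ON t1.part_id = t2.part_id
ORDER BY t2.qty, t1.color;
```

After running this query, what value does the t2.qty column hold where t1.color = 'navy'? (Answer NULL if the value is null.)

INNER JOIN keeps only pairs where the ON condition holds.
Matching on t1.part_id = t2.part_id.
- t1[0] part_id=1 → no match; dropped.
- t1[1] part_id=2 → 1 match(es) in t2 → 1 row(s).
- t1[2] part_id=3 → no match; dropped.
- t1[3] part_id=7 → no match; dropped.

31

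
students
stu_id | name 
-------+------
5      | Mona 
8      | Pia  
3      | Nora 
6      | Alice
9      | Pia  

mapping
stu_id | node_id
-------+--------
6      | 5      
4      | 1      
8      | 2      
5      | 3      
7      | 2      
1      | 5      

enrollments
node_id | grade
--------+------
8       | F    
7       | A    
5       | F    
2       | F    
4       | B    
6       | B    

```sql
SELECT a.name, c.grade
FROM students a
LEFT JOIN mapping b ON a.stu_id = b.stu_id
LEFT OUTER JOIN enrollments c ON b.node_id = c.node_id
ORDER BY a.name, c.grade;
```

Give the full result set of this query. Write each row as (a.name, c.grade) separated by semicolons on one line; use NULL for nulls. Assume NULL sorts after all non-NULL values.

(Alice, F); (Mona, NULL); (Nora, NULL); (Pia, F); (Pia, NULL)

Evaluate left to right. First `students a LEFT JOIN mapping b` on stu_id: 5 row(s).
Then LEFT JOIN `enrollments c` on node_id: each of those 5 rows is kept; rows whose b.node_id has no match in c get NULL for c's columns.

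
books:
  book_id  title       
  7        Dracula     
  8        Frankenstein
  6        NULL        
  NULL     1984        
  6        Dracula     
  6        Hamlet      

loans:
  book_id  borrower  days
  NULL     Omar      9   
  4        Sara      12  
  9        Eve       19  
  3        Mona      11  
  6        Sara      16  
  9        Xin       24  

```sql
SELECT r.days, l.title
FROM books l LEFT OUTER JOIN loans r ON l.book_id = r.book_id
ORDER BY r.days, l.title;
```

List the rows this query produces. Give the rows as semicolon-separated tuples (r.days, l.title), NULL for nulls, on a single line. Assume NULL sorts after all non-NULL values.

(16, Dracula); (16, Hamlet); (16, NULL); (NULL, 1984); (NULL, Dracula); (NULL, Frankenstein)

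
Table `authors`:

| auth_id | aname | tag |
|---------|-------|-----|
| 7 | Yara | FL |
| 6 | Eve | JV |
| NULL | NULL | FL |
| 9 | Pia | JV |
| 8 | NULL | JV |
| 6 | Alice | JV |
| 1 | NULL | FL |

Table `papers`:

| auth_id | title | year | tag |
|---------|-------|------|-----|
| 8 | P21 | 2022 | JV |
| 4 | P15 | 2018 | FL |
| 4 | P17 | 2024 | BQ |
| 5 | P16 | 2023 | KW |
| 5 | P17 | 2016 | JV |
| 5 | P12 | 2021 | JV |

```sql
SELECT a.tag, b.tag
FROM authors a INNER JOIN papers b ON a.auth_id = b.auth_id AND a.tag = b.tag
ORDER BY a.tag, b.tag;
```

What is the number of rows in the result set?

1

INNER JOIN keeps only pairs where the ON condition holds.
Matching on a.auth_id = b.auth_id AND a.tag = b.tag. A NULL in a compared column never satisfies the condition.
Matched pairs: 1.
Total: 1 rows.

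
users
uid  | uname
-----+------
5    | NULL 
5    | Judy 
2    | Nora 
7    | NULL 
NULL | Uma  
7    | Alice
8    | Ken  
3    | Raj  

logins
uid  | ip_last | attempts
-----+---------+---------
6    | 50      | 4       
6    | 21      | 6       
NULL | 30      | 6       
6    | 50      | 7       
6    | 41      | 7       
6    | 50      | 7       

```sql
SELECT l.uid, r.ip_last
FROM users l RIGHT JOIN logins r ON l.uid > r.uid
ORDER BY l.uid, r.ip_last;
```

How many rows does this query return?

RIGHT JOIN keeps every row from `logins`; unmatched rows get NULL for `users`'s columns.
Matching on l.uid > r.uid. A NULL in a compared column never satisfies the condition.
- l row (uid=5): no match.
- l row (uid=5): no match.
- l row (uid=2): no match.
- l row (uid=7): matches 5 r row(s) → 5 output row(s).
- l row (uid=NULL): no match.
- l row (uid=7): matches 5 r row(s) → 5 output row(s).
- l row (uid=8): matches 5 r row(s) → 5 output row(s).
- l row (uid=3): no match.
- 1 r row(s) had no l match → kept, l columns NULL.
Total: 15 matched + 1 padded = 16 rows.

16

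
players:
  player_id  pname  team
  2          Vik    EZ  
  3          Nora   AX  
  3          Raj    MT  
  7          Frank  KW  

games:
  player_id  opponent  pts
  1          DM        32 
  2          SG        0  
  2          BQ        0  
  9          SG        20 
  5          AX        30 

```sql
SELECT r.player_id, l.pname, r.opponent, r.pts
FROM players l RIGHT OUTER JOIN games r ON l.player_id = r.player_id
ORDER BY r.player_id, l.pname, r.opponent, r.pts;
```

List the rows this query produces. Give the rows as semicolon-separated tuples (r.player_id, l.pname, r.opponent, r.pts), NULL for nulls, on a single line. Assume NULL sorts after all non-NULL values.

RIGHT JOIN keeps every row from `games`; unmatched rows get NULL for `players`'s columns.
Matching on l.player_id = r.player_id.
- l[0] player_id=2 → 2 match(es) in r → 2 row(s).
- l[1] player_id=3 → no match.
- l[2] player_id=3 → no match.
- l[3] player_id=7 → no match.
- plus 3 unmatched r row(s), each kept with NULL l columns.
After projecting and ordering:
r.player_id | l.pname | r.opponent | r.pts
1 | NULL | DM | 32
2 | Vik | BQ | 0
2 | Vik | SG | 0
5 | NULL | AX | 30
9 | NULL | SG | 20

(1, NULL, DM, 32); (2, Vik, BQ, 0); (2, Vik, SG, 0); (5, NULL, AX, 30); (9, NULL, SG, 20)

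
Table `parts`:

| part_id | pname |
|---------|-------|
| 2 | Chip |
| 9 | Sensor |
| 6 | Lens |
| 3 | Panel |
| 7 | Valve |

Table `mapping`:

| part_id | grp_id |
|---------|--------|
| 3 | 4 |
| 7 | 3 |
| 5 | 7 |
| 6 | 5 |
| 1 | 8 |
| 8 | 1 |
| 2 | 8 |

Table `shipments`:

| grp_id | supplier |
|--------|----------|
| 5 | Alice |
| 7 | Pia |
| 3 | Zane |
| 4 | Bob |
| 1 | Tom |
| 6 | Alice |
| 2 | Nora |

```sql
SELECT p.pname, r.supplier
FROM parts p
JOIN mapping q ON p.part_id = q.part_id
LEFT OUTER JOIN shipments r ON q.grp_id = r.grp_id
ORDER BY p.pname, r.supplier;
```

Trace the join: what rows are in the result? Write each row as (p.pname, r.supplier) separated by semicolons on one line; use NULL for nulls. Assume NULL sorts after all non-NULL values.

(Chip, NULL); (Lens, Alice); (Panel, Bob); (Valve, Zane)

Joins associate left-to-right: parts INNER JOIN mapping on part_id gives 4 intermediate row(s).
Then LEFT JOIN `shipments r` on grp_id: each of those 4 rows is kept; rows whose q.grp_id has no match in r get NULL for r's columns.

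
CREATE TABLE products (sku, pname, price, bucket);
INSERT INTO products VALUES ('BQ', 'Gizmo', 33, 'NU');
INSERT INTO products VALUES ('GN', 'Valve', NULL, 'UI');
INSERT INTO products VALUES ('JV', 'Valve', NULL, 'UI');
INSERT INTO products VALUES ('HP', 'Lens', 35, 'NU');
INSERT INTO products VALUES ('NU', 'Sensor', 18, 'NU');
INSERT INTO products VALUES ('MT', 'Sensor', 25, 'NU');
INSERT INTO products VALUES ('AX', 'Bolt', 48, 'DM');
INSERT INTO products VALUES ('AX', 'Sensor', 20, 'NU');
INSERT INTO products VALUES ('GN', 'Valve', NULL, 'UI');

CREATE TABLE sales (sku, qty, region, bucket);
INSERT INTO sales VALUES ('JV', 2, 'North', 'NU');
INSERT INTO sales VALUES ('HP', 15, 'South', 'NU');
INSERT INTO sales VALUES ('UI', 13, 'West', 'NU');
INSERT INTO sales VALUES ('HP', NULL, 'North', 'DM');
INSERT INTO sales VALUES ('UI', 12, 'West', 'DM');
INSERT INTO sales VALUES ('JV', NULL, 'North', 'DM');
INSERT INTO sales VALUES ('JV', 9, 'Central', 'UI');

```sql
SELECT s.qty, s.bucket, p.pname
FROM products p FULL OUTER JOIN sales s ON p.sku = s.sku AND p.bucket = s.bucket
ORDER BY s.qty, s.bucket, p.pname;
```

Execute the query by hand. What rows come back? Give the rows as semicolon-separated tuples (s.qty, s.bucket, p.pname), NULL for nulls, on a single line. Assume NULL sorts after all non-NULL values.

FULL OUTER JOIN keeps every row from both sides; unmatched rows get NULL for the other side's columns.
Matching on p.sku = s.sku AND p.bucket = s.bucket.
Matched pairs: 2; unmatched p rows kept: 7; unmatched s rows kept: 5.

(2, NU, NULL); (9, UI, Valve); (12, DM, NULL); (13, NU, NULL); (15, NU, Lens); (NULL, DM, NULL); (NULL, DM, NULL); (NULL, NULL, Bolt); (NULL, NULL, Gizmo); (NULL, NULL, Sensor); (NULL, NULL, Sensor); (NULL, NULL, Sensor); (NULL, NULL, Valve); (NULL, NULL, Valve)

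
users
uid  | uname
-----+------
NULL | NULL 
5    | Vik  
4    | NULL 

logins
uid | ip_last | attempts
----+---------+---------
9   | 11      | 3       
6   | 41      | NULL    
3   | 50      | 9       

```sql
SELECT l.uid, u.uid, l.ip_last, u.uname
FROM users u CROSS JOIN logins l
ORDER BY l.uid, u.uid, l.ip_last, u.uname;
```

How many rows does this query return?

9

CROSS JOIN pairs every row of `users` with every row of `logins`: 3 × 3 = 9 rows.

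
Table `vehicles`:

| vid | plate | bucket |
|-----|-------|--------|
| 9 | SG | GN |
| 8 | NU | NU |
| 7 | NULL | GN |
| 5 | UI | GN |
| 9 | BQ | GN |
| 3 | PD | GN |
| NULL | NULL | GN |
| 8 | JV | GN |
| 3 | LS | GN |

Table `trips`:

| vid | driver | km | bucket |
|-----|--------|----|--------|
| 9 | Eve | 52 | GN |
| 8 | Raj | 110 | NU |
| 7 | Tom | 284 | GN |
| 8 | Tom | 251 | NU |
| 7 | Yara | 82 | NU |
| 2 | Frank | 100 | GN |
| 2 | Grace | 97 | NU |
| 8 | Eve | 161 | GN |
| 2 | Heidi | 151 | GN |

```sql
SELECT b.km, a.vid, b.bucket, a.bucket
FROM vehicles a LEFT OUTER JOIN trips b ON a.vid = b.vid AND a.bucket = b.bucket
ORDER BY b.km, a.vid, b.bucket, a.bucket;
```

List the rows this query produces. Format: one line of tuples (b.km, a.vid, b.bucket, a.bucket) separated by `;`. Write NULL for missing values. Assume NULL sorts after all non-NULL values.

(52, 9, GN, GN); (52, 9, GN, GN); (110, 8, NU, NU); (161, 8, GN, GN); (251, 8, NU, NU); (284, 7, GN, GN); (NULL, 3, NULL, GN); (NULL, 3, NULL, GN); (NULL, 5, NULL, GN); (NULL, NULL, NULL, GN)

LEFT JOIN keeps every row from `vehicles`; unmatched rows get NULL for `trips`'s columns.
Matching on a.vid = b.vid AND a.bucket = b.bucket. A NULL in a compared column never satisfies the condition.
- a[0] vid=9, bucket=GN → 1 match(es) in b → 1 row(s).
- a[1] vid=8, bucket=NU → 2 match(es) in b → 2 row(s).
- a[2] vid=7, bucket=GN → 1 match(es) in b → 1 row(s).
- a[3] vid=5, bucket=GN → no match; kept with NULLs on the b side.
- a[4] vid=9, bucket=GN → 1 match(es) in b → 1 row(s).
- a[5] vid=3, bucket=GN → no match; kept with NULLs on the b side.
- a[6] vid=NULL, bucket=GN → no match; kept with NULLs on the b side.
- a[7] vid=8, bucket=GN → 1 match(es) in b → 1 row(s).
- a[8] vid=3, bucket=GN → no match; kept with NULLs on the b side.
After projecting and ordering:
b.km | a.vid | b.bucket | a.bucket
52 | 9 | GN | GN
52 | 9 | GN | GN
110 | 8 | NU | NU
161 | 8 | GN | GN
251 | 8 | NU | NU
284 | 7 | GN | GN
NULL | 3 | NULL | GN
NULL | 3 | NULL | GN
NULL | 5 | NULL | GN
NULL | NULL | NULL | GN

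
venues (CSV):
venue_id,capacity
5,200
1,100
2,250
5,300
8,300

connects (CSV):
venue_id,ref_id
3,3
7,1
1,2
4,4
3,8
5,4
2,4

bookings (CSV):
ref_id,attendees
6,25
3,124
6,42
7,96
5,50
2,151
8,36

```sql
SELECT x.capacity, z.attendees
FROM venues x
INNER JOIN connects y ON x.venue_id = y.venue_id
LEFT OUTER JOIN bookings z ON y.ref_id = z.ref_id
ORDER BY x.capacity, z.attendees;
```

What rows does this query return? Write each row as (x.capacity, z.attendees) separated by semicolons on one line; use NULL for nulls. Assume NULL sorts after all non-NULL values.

(100, 151); (200, NULL); (250, NULL); (300, NULL)

Step 1 — x INNER JOIN y on venue_id → 4 row(s).
Then LEFT JOIN `bookings z` on ref_id: each of those 4 rows is kept; rows whose y.ref_id has no match in z get NULL for z's columns.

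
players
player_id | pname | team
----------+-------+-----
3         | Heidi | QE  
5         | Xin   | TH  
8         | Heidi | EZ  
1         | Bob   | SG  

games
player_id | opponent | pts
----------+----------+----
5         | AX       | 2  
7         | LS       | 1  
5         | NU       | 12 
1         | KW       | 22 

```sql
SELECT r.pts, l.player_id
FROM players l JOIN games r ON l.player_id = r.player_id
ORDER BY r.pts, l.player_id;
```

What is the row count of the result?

3

INNER JOIN keeps only pairs where the ON condition holds.
Matching on l.player_id = r.player_id.
- l[0] player_id=3 → no match; dropped.
- l[1] player_id=5 → 2 match(es) in r → 2 row(s).
- l[2] player_id=8 → no match; dropped.
- l[3] player_id=1 → 1 match(es) in r → 1 row(s).
Total: 3 rows.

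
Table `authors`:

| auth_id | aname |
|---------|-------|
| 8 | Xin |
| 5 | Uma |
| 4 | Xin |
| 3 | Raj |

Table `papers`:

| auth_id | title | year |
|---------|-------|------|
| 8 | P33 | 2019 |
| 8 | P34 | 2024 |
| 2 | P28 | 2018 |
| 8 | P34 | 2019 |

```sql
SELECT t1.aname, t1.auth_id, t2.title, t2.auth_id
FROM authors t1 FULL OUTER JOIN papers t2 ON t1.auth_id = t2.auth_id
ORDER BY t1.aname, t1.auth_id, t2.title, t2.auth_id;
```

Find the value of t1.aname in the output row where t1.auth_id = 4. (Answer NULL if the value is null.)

Xin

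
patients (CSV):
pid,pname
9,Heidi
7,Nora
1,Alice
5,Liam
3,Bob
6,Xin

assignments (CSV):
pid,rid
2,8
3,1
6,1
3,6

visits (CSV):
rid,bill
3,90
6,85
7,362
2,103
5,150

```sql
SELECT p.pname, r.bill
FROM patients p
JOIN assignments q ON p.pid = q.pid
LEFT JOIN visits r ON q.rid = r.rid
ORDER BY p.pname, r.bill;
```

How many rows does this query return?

3

Evaluate left to right. First `patients p INNER JOIN assignments q` on pid: 3 row(s).
Then LEFT JOIN `visits r` on rid: each of those 3 rows is kept; rows whose q.rid has no match in r get NULL for r's columns.
Result: 3 row(s).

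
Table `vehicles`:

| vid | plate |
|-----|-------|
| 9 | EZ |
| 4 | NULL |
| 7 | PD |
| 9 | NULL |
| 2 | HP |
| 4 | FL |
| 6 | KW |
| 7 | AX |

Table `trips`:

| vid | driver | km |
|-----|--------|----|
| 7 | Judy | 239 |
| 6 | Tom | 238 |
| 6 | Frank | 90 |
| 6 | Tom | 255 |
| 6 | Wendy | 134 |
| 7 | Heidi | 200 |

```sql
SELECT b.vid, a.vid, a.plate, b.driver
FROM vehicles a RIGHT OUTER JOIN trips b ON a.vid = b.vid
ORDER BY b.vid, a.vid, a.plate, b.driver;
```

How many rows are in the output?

8

RIGHT JOIN keeps every row from `trips`; unmatched rows get NULL for `vehicles`'s columns.
Matching on a.vid = b.vid.
- a row (vid=9): no match.
- a row (vid=4): no match.
- a row (vid=7): matches 2 b row(s) → 2 output row(s).
- a row (vid=9): no match.
- a row (vid=2): no match.
- a row (vid=4): no match.
- a row (vid=6): matches 4 b row(s) → 4 output row(s).
- a row (vid=7): matches 2 b row(s) → 2 output row(s).
- every b row matched at least one a row.
Total: 8 rows.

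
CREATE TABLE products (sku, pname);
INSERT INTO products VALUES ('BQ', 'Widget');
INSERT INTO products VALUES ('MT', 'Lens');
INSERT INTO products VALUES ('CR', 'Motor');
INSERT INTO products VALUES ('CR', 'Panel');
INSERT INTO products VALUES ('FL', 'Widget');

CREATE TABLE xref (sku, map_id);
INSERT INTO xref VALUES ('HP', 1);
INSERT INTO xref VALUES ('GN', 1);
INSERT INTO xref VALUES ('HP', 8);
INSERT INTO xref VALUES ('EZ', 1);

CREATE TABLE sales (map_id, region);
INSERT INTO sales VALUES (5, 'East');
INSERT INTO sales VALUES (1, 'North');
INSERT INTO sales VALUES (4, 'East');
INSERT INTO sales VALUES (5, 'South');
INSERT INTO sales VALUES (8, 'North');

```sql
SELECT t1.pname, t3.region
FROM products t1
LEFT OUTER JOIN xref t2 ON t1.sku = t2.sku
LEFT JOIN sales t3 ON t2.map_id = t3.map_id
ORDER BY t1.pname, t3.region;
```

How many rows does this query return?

5

Step 1 — t1 LEFT JOIN t2 on sku → 5 row(s).
Then LEFT JOIN `sales t3` on map_id: each of those 5 rows is kept; rows whose t2.map_id has no match in t3 get NULL for t3's columns.
Result: 5 row(s).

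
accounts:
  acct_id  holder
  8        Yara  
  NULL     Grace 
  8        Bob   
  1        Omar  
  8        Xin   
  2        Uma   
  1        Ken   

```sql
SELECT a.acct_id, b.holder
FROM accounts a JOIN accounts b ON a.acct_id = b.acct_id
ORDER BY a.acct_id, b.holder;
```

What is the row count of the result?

INNER JOIN keeps only pairs where the ON condition holds.
Matching on a.acct_id = b.acct_id. A NULL in a compared column never satisfies the condition.
Matched pairs: 14.
Total: 14 rows.

14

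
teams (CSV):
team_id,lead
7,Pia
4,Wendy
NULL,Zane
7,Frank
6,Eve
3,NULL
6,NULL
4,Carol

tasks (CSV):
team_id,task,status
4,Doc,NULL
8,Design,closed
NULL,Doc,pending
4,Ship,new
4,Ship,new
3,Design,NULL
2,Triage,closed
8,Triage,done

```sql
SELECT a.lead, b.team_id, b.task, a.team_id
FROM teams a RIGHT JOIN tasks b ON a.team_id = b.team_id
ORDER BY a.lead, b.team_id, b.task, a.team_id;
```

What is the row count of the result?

RIGHT JOIN keeps every row from `tasks`; unmatched rows get NULL for `teams`'s columns.
Matching on a.team_id = b.team_id. A NULL in a compared column never satisfies the condition.
- a row (team_id=7): no match.
- a row (team_id=4): matches 3 b row(s) → 3 output row(s).
- a row (team_id=NULL): no match.
- a row (team_id=7): no match.
- a row (team_id=6): no match.
- a row (team_id=3): matches 1 b row(s) → 1 output row(s).
- a row (team_id=6): no match.
- a row (team_id=4): matches 3 b row(s) → 3 output row(s).
- 4 b row(s) had no a match → kept, a columns NULL.
Total: 7 matched + 4 padded = 11 rows.

11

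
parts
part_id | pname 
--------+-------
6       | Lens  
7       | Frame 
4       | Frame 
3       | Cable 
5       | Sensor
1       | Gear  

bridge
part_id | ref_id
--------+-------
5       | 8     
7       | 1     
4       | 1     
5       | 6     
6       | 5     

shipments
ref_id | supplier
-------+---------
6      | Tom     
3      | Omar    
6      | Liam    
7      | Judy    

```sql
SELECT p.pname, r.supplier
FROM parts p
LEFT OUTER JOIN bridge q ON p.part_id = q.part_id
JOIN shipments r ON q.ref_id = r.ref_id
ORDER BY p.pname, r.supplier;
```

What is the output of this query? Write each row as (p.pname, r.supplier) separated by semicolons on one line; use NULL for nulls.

(Sensor, Liam); (Sensor, Tom)

Step 1 — p LEFT JOIN q on part_id → 7 row(s).
Then INNER JOIN `shipments r` on ref_id: keep only rows whose q.ref_id appears in r.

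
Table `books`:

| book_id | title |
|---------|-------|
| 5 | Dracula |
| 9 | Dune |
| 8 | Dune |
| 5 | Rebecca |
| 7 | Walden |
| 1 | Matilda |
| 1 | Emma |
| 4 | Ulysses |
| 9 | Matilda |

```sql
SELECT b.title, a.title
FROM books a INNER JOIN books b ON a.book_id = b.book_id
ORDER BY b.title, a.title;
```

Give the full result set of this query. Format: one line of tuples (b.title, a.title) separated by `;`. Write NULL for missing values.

INNER JOIN keeps only pairs where the ON condition holds.
Matching on a.book_id = b.book_id.
Matched pairs: 15.

(Dracula, Dracula); (Dracula, Rebecca); (Dune, Dune); (Dune, Dune); (Dune, Matilda); (Emma, Emma); (Emma, Matilda); (Matilda, Dune); (Matilda, Emma); (Matilda, Matilda); (Matilda, Matilda); (Rebecca, Dracula); (Rebecca, Rebecca); (Ulysses, Ulysses); (Walden, Walden)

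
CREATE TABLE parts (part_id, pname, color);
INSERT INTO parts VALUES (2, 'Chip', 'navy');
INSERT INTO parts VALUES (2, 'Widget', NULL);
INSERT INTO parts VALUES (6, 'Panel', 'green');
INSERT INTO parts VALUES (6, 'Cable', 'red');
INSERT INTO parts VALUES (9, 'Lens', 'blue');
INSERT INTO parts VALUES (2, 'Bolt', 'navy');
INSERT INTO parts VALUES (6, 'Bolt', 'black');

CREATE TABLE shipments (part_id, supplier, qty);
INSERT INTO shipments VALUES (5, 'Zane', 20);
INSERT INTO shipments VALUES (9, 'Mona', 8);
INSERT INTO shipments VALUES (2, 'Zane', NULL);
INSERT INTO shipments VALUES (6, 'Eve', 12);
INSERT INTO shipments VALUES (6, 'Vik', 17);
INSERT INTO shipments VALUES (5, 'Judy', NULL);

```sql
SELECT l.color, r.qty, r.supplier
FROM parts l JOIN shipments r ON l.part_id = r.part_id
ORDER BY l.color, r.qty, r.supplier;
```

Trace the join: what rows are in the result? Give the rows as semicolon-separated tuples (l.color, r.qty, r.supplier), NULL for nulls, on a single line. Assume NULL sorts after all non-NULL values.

(black, 12, Eve); (black, 17, Vik); (blue, 8, Mona); (green, 12, Eve); (green, 17, Vik); (navy, NULL, Zane); (navy, NULL, Zane); (red, 12, Eve); (red, 17, Vik); (NULL, NULL, Zane)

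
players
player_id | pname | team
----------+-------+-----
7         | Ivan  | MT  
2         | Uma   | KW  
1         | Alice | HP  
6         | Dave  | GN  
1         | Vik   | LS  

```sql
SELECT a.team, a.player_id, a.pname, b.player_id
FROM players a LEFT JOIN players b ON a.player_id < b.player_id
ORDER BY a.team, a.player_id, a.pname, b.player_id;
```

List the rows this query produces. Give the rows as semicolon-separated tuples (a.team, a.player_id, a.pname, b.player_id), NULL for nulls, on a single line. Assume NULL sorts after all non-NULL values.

LEFT JOIN keeps every row from `players a`; unmatched rows get NULL for `players b`'s columns.
Matching on a.player_id < b.player_id.
- a[0] player_id=7 → no match; kept with NULLs on the b side.
- a[1] player_id=2 → 2 match(es) in b → 2 row(s).
- a[2] player_id=1 → 3 match(es) in b → 3 row(s).
- a[3] player_id=6 → 1 match(es) in b → 1 row(s).
- a[4] player_id=1 → 3 match(es) in b → 3 row(s).
After projecting and ordering:
a.team | a.player_id | a.pname | b.player_id
GN | 6 | Dave | 7
HP | 1 | Alice | 2
HP | 1 | Alice | 6
HP | 1 | Alice | 7
KW | 2 | Uma | 6
KW | 2 | Uma | 7
LS | 1 | Vik | 2
LS | 1 | Vik | 6
LS | 1 | Vik | 7
MT | 7 | Ivan | NULL

(GN, 6, Dave, 7); (HP, 1, Alice, 2); (HP, 1, Alice, 6); (HP, 1, Alice, 7); (KW, 2, Uma, 6); (KW, 2, Uma, 7); (LS, 1, Vik, 2); (LS, 1, Vik, 6); (LS, 1, Vik, 7); (MT, 7, Ivan, NULL)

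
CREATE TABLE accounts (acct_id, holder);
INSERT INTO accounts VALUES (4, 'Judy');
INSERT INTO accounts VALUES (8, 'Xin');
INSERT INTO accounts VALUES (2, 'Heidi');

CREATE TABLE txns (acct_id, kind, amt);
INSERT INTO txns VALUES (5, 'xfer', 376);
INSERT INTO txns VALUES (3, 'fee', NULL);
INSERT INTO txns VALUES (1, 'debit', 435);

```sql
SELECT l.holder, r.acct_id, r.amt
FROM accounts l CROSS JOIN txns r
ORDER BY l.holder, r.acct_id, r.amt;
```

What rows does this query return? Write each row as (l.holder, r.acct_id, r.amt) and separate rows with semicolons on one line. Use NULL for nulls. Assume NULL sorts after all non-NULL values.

(Heidi, 1, 435); (Heidi, 3, NULL); (Heidi, 5, 376); (Judy, 1, 435); (Judy, 3, NULL); (Judy, 5, 376); (Xin, 1, 435); (Xin, 3, NULL); (Xin, 5, 376)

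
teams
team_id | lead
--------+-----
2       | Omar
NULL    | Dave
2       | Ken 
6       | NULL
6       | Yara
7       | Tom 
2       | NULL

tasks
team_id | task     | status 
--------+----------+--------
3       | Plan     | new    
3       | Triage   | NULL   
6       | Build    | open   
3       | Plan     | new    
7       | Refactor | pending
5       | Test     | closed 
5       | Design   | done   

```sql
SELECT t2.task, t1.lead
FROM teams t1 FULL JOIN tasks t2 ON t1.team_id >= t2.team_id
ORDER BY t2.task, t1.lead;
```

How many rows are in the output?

23

FULL OUTER JOIN keeps every row from both sides; unmatched rows get NULL for the other side's columns.
Matching on t1.team_id >= t2.team_id. A NULL in a compared column never satisfies the condition.
- t1 (team_id=2) has no partner → padded with NULL.
- t1 (team_id=NULL) has no partner → padded with NULL.
- t1 (team_id=2) has no partner → padded with NULL.
- t1 (team_id=6) pairs with 6 row(s) of t2.
- t1 (team_id=6) pairs with 6 row(s) of t2.
- t1 (team_id=7) pairs with 7 row(s) of t2.
- t1 (team_id=2) has no partner → padded with NULL.
Total: 19 matched + 4 padded = 23 rows.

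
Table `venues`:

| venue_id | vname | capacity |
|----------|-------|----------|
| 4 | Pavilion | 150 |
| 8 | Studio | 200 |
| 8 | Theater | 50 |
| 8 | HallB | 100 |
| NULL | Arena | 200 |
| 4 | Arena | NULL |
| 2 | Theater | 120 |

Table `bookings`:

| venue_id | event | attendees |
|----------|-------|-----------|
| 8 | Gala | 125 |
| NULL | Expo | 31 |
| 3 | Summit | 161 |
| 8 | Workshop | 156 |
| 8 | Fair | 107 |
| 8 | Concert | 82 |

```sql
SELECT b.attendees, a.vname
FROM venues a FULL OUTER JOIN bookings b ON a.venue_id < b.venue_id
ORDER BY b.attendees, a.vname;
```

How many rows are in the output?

18

FULL OUTER JOIN keeps every row from both sides; unmatched rows get NULL for the other side's columns.
Matching on a.venue_id < b.venue_id. A NULL in a compared column never satisfies the condition.
Matched pairs: 13; unmatched a rows kept: 4; unmatched b rows kept: 1.
Total: 13 matched + 5 padded = 18 rows.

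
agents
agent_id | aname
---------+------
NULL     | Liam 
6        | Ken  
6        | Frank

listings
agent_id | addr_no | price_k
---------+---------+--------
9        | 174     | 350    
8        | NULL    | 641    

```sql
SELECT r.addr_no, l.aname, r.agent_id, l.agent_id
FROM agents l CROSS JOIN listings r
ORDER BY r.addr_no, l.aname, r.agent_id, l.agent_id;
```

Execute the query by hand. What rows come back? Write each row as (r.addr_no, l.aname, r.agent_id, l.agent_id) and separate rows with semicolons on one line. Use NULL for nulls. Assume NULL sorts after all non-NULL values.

(174, Frank, 9, 6); (174, Ken, 9, 6); (174, Liam, 9, NULL); (NULL, Frank, 8, 6); (NULL, Ken, 8, 6); (NULL, Liam, 8, NULL)

CROSS JOIN pairs every row of `agents` with every row of `listings`: 3 × 2 = 6 rows.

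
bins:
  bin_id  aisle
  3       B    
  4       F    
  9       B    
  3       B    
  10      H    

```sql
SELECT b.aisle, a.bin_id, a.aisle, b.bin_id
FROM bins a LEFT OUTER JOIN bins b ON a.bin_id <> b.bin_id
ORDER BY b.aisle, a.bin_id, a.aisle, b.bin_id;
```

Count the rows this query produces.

18

LEFT JOIN keeps every row from `bins a`; unmatched rows get NULL for `bins b`'s columns.
Matching on a.bin_id <> b.bin_id.
- a[0] bin_id=3 → 3 match(es) in b → 3 row(s).
- a[1] bin_id=4 → 4 match(es) in b → 4 row(s).
- a[2] bin_id=9 → 4 match(es) in b → 4 row(s).
- a[3] bin_id=3 → 3 match(es) in b → 3 row(s).
- a[4] bin_id=10 → 4 match(es) in b → 4 row(s).
Total: 18 rows.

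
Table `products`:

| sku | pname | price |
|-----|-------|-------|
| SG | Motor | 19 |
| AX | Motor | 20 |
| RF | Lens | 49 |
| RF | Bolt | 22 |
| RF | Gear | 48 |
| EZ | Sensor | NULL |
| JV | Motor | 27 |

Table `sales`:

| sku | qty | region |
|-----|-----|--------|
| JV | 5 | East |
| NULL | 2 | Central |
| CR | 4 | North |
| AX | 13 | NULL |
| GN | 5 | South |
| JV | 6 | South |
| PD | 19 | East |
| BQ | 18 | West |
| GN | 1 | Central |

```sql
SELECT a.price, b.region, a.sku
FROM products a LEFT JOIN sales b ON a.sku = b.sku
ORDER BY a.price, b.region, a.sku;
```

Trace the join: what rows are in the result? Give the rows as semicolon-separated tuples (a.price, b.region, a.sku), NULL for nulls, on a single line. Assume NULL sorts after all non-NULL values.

LEFT JOIN keeps every row from `products`; unmatched rows get NULL for `sales`'s columns.
Matching on a.sku = b.sku. A NULL in a compared column never satisfies the condition.
Matched pairs: 3; unmatched a rows kept: 5.

(19, NULL, SG); (20, NULL, AX); (22, NULL, RF); (27, East, JV); (27, South, JV); (48, NULL, RF); (49, NULL, RF); (NULL, NULL, EZ)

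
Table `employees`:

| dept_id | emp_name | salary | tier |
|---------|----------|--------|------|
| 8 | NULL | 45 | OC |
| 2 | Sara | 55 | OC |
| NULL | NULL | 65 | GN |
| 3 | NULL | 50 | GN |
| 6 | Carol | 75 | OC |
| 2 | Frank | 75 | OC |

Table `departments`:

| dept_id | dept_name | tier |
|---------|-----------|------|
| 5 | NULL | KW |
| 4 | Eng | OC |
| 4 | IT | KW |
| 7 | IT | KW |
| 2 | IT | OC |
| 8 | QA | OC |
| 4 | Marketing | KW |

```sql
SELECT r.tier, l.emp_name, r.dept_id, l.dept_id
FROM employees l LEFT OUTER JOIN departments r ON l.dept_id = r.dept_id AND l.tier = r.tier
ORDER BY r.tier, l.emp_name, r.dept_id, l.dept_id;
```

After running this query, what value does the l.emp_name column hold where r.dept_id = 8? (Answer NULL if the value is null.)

LEFT JOIN keeps every row from `employees`; unmatched rows get NULL for `departments`'s columns.
Matching on l.dept_id = r.dept_id AND l.tier = r.tier. A NULL in a compared column never satisfies the condition.
- dept_id=8, tier=OC: 1 matching r row(s), so 1 row(s) emitted.
- dept_id=2, tier=OC: 1 matching r row(s), so 1 row(s) emitted.
- dept_id=NULL, tier=GN: no r row matches, row kept with r columns NULL.
- dept_id=3, tier=GN: no r row matches, row kept with r columns NULL.
- dept_id=6, tier=OC: no r row matches, row kept with r columns NULL.
- dept_id=2, tier=OC: 1 matching r row(s), so 1 row(s) emitted.

NULL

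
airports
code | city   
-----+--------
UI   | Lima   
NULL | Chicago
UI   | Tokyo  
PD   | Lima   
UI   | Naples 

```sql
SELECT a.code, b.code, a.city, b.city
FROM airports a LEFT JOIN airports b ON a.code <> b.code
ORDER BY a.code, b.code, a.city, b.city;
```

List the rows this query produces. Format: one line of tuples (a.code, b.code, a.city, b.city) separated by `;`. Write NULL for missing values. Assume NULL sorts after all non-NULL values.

LEFT JOIN keeps every row from `airports a`; unmatched rows get NULL for `airports b`'s columns.
Matching on a.code <> b.code. A NULL in a compared column never satisfies the condition.
Matched pairs: 6; unmatched a rows kept: 1.

(PD, UI, Lima, Lima); (PD, UI, Lima, Naples); (PD, UI, Lima, Tokyo); (UI, PD, Lima, Lima); (UI, PD, Naples, Lima); (UI, PD, Tokyo, Lima); (NULL, NULL, Chicago, NULL)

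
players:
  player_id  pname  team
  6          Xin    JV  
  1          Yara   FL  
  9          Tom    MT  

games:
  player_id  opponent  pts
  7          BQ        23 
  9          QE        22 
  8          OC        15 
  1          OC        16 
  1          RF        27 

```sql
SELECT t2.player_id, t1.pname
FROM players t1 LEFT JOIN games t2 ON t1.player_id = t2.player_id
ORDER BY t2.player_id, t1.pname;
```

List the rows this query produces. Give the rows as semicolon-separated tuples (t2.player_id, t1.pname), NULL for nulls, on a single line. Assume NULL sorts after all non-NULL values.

LEFT JOIN keeps every row from `players`; unmatched rows get NULL for `games`'s columns.
Matching on t1.player_id = t2.player_id.
- t1 (player_id=6) has no partner → padded with NULL.
- t1 (player_id=1) pairs with 2 row(s) of t2.
- t1 (player_id=9) pairs with 1 row(s) of t2.
After projecting and ordering:
t2.player_id | t1.pname
1 | Yara
1 | Yara
9 | Tom
NULL | Xin

(1, Yara); (1, Yara); (9, Tom); (NULL, Xin)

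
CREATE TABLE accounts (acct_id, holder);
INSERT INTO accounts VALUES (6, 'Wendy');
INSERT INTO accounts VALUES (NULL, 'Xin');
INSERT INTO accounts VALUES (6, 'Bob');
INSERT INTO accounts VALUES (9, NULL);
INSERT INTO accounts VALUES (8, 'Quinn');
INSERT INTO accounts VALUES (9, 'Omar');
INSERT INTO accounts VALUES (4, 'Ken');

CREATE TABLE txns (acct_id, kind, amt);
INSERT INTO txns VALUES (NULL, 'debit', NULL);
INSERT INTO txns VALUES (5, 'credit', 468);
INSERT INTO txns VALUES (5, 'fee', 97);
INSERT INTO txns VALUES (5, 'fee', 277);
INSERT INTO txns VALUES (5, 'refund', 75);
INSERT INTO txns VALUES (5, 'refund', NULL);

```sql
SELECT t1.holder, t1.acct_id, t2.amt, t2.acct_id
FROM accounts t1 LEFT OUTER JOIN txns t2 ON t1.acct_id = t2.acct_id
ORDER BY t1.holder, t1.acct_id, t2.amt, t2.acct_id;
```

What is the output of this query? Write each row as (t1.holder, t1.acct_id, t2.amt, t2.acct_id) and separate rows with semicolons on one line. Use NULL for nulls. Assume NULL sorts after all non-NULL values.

(Bob, 6, NULL, NULL); (Ken, 4, NULL, NULL); (Omar, 9, NULL, NULL); (Quinn, 8, NULL, NULL); (Wendy, 6, NULL, NULL); (Xin, NULL, NULL, NULL); (NULL, 9, NULL, NULL)

LEFT JOIN keeps every row from `accounts`; unmatched rows get NULL for `txns`'s columns.
Matching on t1.acct_id = t2.acct_id. A NULL in a compared column never satisfies the condition.
Matched pairs: 0; unmatched t1 rows kept: 7.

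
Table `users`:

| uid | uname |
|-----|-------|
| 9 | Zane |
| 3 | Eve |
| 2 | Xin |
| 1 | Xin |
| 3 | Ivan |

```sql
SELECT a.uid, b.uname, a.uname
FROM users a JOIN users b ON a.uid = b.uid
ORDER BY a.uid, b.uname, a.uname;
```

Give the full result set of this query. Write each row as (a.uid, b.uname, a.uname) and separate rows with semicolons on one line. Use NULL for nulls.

(1, Xin, Xin); (2, Xin, Xin); (3, Eve, Eve); (3, Eve, Ivan); (3, Ivan, Eve); (3, Ivan, Ivan); (9, Zane, Zane)

INNER JOIN keeps only pairs where the ON condition holds.
Matching on a.uid = b.uid.
- uid=9: 1 matching b row(s), so 1 row(s) emitted.
- uid=3: 2 matching b row(s), so 2 row(s) emitted.
- uid=2: 1 matching b row(s), so 1 row(s) emitted.
- uid=1: 1 matching b row(s), so 1 row(s) emitted.
- uid=3: 2 matching b row(s), so 2 row(s) emitted.
After projecting and ordering:
a.uid | b.uname | a.uname
1 | Xin | Xin
2 | Xin | Xin
3 | Eve | Eve
3 | Eve | Ivan
3 | Ivan | Eve
3 | Ivan | Ivan
9 | Zane | Zane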